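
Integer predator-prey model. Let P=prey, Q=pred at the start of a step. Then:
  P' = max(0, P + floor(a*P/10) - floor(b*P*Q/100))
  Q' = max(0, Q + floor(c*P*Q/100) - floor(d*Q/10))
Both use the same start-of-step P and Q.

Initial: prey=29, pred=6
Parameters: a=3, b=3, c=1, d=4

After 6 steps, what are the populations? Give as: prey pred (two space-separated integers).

Step 1: prey: 29+8-5=32; pred: 6+1-2=5
Step 2: prey: 32+9-4=37; pred: 5+1-2=4
Step 3: prey: 37+11-4=44; pred: 4+1-1=4
Step 4: prey: 44+13-5=52; pred: 4+1-1=4
Step 5: prey: 52+15-6=61; pred: 4+2-1=5
Step 6: prey: 61+18-9=70; pred: 5+3-2=6

Answer: 70 6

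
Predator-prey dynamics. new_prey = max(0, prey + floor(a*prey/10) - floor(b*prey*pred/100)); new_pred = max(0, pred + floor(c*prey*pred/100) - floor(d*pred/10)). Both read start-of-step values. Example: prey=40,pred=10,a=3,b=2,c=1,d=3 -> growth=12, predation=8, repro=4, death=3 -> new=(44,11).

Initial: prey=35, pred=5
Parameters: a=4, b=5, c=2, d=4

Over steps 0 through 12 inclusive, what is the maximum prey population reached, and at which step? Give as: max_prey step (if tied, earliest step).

Answer: 45 2

Derivation:
Step 1: prey: 35+14-8=41; pred: 5+3-2=6
Step 2: prey: 41+16-12=45; pred: 6+4-2=8
Step 3: prey: 45+18-18=45; pred: 8+7-3=12
Step 4: prey: 45+18-27=36; pred: 12+10-4=18
Step 5: prey: 36+14-32=18; pred: 18+12-7=23
Step 6: prey: 18+7-20=5; pred: 23+8-9=22
Step 7: prey: 5+2-5=2; pred: 22+2-8=16
Step 8: prey: 2+0-1=1; pred: 16+0-6=10
Step 9: prey: 1+0-0=1; pred: 10+0-4=6
Step 10: prey: 1+0-0=1; pred: 6+0-2=4
Step 11: prey: 1+0-0=1; pred: 4+0-1=3
Step 12: prey: 1+0-0=1; pred: 3+0-1=2
Max prey = 45 at step 2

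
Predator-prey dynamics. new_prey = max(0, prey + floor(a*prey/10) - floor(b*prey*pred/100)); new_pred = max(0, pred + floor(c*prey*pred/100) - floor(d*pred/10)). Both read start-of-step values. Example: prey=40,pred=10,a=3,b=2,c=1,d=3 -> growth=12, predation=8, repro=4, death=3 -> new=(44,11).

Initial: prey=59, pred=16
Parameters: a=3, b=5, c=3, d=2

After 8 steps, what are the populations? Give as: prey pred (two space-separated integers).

Answer: 0 20

Derivation:
Step 1: prey: 59+17-47=29; pred: 16+28-3=41
Step 2: prey: 29+8-59=0; pred: 41+35-8=68
Step 3: prey: 0+0-0=0; pred: 68+0-13=55
Step 4: prey: 0+0-0=0; pred: 55+0-11=44
Step 5: prey: 0+0-0=0; pred: 44+0-8=36
Step 6: prey: 0+0-0=0; pred: 36+0-7=29
Step 7: prey: 0+0-0=0; pred: 29+0-5=24
Step 8: prey: 0+0-0=0; pred: 24+0-4=20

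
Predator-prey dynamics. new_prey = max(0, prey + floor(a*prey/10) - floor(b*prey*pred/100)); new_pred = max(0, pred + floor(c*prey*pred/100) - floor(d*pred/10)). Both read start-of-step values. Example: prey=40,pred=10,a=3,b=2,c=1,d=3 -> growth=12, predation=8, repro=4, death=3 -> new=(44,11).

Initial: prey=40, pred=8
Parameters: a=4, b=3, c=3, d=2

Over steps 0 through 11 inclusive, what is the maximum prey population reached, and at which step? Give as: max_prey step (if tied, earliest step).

Step 1: prey: 40+16-9=47; pred: 8+9-1=16
Step 2: prey: 47+18-22=43; pred: 16+22-3=35
Step 3: prey: 43+17-45=15; pred: 35+45-7=73
Step 4: prey: 15+6-32=0; pred: 73+32-14=91
Step 5: prey: 0+0-0=0; pred: 91+0-18=73
Step 6: prey: 0+0-0=0; pred: 73+0-14=59
Step 7: prey: 0+0-0=0; pred: 59+0-11=48
Step 8: prey: 0+0-0=0; pred: 48+0-9=39
Step 9: prey: 0+0-0=0; pred: 39+0-7=32
Step 10: prey: 0+0-0=0; pred: 32+0-6=26
Step 11: prey: 0+0-0=0; pred: 26+0-5=21
Max prey = 47 at step 1

Answer: 47 1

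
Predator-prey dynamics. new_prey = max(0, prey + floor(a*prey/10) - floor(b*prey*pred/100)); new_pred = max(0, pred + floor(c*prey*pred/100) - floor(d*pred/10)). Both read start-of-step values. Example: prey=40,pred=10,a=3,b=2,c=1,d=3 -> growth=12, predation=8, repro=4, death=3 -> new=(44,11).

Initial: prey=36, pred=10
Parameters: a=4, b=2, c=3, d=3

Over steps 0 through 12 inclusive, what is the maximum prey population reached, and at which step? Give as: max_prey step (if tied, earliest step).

Answer: 46 2

Derivation:
Step 1: prey: 36+14-7=43; pred: 10+10-3=17
Step 2: prey: 43+17-14=46; pred: 17+21-5=33
Step 3: prey: 46+18-30=34; pred: 33+45-9=69
Step 4: prey: 34+13-46=1; pred: 69+70-20=119
Step 5: prey: 1+0-2=0; pred: 119+3-35=87
Step 6: prey: 0+0-0=0; pred: 87+0-26=61
Step 7: prey: 0+0-0=0; pred: 61+0-18=43
Step 8: prey: 0+0-0=0; pred: 43+0-12=31
Step 9: prey: 0+0-0=0; pred: 31+0-9=22
Step 10: prey: 0+0-0=0; pred: 22+0-6=16
Step 11: prey: 0+0-0=0; pred: 16+0-4=12
Step 12: prey: 0+0-0=0; pred: 12+0-3=9
Max prey = 46 at step 2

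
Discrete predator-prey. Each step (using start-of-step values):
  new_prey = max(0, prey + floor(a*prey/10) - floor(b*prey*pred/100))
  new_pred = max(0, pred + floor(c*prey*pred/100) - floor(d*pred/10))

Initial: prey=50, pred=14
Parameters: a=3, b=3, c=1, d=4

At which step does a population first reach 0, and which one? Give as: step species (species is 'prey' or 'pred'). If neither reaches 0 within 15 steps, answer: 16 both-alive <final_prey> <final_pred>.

Answer: 16 both-alive 58 4

Derivation:
Step 1: prey: 50+15-21=44; pred: 14+7-5=16
Step 2: prey: 44+13-21=36; pred: 16+7-6=17
Step 3: prey: 36+10-18=28; pred: 17+6-6=17
Step 4: prey: 28+8-14=22; pred: 17+4-6=15
Step 5: prey: 22+6-9=19; pred: 15+3-6=12
Step 6: prey: 19+5-6=18; pred: 12+2-4=10
Step 7: prey: 18+5-5=18; pred: 10+1-4=7
Step 8: prey: 18+5-3=20; pred: 7+1-2=6
Step 9: prey: 20+6-3=23; pred: 6+1-2=5
Step 10: prey: 23+6-3=26; pred: 5+1-2=4
Step 11: prey: 26+7-3=30; pred: 4+1-1=4
Step 12: prey: 30+9-3=36; pred: 4+1-1=4
Step 13: prey: 36+10-4=42; pred: 4+1-1=4
Step 14: prey: 42+12-5=49; pred: 4+1-1=4
Step 15: prey: 49+14-5=58; pred: 4+1-1=4
No extinction within 15 steps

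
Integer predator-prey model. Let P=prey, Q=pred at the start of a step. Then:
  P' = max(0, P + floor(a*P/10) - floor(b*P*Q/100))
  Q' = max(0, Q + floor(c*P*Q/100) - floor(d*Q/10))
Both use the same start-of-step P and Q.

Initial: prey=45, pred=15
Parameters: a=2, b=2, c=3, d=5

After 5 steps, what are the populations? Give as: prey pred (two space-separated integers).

Answer: 0 22

Derivation:
Step 1: prey: 45+9-13=41; pred: 15+20-7=28
Step 2: prey: 41+8-22=27; pred: 28+34-14=48
Step 3: prey: 27+5-25=7; pred: 48+38-24=62
Step 4: prey: 7+1-8=0; pred: 62+13-31=44
Step 5: prey: 0+0-0=0; pred: 44+0-22=22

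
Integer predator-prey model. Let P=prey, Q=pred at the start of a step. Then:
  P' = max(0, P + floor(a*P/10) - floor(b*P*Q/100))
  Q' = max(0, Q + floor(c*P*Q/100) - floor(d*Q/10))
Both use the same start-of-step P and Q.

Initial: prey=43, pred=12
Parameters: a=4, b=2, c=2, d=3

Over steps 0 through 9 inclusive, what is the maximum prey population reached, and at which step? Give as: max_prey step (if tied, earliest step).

Step 1: prey: 43+17-10=50; pred: 12+10-3=19
Step 2: prey: 50+20-19=51; pred: 19+19-5=33
Step 3: prey: 51+20-33=38; pred: 33+33-9=57
Step 4: prey: 38+15-43=10; pred: 57+43-17=83
Step 5: prey: 10+4-16=0; pred: 83+16-24=75
Step 6: prey: 0+0-0=0; pred: 75+0-22=53
Step 7: prey: 0+0-0=0; pred: 53+0-15=38
Step 8: prey: 0+0-0=0; pred: 38+0-11=27
Step 9: prey: 0+0-0=0; pred: 27+0-8=19
Max prey = 51 at step 2

Answer: 51 2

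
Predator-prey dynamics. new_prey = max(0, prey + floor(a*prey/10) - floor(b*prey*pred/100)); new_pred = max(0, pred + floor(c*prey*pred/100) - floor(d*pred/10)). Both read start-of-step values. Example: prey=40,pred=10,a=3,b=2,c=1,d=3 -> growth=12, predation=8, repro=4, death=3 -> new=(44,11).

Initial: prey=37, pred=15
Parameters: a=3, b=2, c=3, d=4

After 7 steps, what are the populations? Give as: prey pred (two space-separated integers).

Answer: 0 15

Derivation:
Step 1: prey: 37+11-11=37; pred: 15+16-6=25
Step 2: prey: 37+11-18=30; pred: 25+27-10=42
Step 3: prey: 30+9-25=14; pred: 42+37-16=63
Step 4: prey: 14+4-17=1; pred: 63+26-25=64
Step 5: prey: 1+0-1=0; pred: 64+1-25=40
Step 6: prey: 0+0-0=0; pred: 40+0-16=24
Step 7: prey: 0+0-0=0; pred: 24+0-9=15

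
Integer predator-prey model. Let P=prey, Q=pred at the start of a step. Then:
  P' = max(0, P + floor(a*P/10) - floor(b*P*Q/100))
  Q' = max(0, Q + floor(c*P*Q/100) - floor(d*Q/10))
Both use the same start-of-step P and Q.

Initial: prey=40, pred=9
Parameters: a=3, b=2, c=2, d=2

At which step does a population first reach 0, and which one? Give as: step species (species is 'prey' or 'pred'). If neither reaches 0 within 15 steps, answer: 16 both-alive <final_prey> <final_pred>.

Step 1: prey: 40+12-7=45; pred: 9+7-1=15
Step 2: prey: 45+13-13=45; pred: 15+13-3=25
Step 3: prey: 45+13-22=36; pred: 25+22-5=42
Step 4: prey: 36+10-30=16; pred: 42+30-8=64
Step 5: prey: 16+4-20=0; pred: 64+20-12=72
First extinction: prey at step 5

Answer: 5 prey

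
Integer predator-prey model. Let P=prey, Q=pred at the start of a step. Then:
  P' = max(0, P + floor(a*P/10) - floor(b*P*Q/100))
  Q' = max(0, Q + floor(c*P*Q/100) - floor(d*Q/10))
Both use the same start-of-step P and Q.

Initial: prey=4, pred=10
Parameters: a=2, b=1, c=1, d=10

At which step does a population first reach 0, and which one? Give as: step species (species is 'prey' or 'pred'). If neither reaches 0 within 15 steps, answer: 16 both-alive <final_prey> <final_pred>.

Answer: 1 pred

Derivation:
Step 1: prey: 4+0-0=4; pred: 10+0-10=0
First extinction: pred at step 1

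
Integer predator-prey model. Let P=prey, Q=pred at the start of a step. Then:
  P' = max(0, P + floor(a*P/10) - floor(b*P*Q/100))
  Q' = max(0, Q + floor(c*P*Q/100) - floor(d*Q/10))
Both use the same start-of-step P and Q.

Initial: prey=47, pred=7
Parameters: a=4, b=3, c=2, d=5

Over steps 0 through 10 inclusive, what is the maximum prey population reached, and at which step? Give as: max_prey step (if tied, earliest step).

Step 1: prey: 47+18-9=56; pred: 7+6-3=10
Step 2: prey: 56+22-16=62; pred: 10+11-5=16
Step 3: prey: 62+24-29=57; pred: 16+19-8=27
Step 4: prey: 57+22-46=33; pred: 27+30-13=44
Step 5: prey: 33+13-43=3; pred: 44+29-22=51
Step 6: prey: 3+1-4=0; pred: 51+3-25=29
Step 7: prey: 0+0-0=0; pred: 29+0-14=15
Step 8: prey: 0+0-0=0; pred: 15+0-7=8
Step 9: prey: 0+0-0=0; pred: 8+0-4=4
Step 10: prey: 0+0-0=0; pred: 4+0-2=2
Max prey = 62 at step 2

Answer: 62 2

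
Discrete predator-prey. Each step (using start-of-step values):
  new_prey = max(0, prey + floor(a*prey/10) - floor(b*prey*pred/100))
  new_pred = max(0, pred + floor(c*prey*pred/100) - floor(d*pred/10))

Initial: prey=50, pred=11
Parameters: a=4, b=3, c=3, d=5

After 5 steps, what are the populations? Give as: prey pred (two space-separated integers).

Step 1: prey: 50+20-16=54; pred: 11+16-5=22
Step 2: prey: 54+21-35=40; pred: 22+35-11=46
Step 3: prey: 40+16-55=1; pred: 46+55-23=78
Step 4: prey: 1+0-2=0; pred: 78+2-39=41
Step 5: prey: 0+0-0=0; pred: 41+0-20=21

Answer: 0 21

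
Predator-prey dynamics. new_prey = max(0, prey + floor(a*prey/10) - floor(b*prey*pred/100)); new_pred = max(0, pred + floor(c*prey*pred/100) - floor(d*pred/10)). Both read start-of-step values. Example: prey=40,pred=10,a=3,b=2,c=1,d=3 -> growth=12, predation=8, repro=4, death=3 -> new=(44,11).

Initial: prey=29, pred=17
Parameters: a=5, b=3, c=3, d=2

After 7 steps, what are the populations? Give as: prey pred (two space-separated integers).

Answer: 0 29

Derivation:
Step 1: prey: 29+14-14=29; pred: 17+14-3=28
Step 2: prey: 29+14-24=19; pred: 28+24-5=47
Step 3: prey: 19+9-26=2; pred: 47+26-9=64
Step 4: prey: 2+1-3=0; pred: 64+3-12=55
Step 5: prey: 0+0-0=0; pred: 55+0-11=44
Step 6: prey: 0+0-0=0; pred: 44+0-8=36
Step 7: prey: 0+0-0=0; pred: 36+0-7=29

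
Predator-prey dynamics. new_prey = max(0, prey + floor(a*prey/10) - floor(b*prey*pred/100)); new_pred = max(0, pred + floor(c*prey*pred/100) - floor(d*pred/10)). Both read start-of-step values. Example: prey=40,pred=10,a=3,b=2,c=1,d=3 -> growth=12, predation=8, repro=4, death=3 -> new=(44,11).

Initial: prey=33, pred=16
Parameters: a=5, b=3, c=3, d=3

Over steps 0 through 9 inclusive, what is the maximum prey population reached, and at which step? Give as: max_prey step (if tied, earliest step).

Answer: 34 1

Derivation:
Step 1: prey: 33+16-15=34; pred: 16+15-4=27
Step 2: prey: 34+17-27=24; pred: 27+27-8=46
Step 3: prey: 24+12-33=3; pred: 46+33-13=66
Step 4: prey: 3+1-5=0; pred: 66+5-19=52
Step 5: prey: 0+0-0=0; pred: 52+0-15=37
Step 6: prey: 0+0-0=0; pred: 37+0-11=26
Step 7: prey: 0+0-0=0; pred: 26+0-7=19
Step 8: prey: 0+0-0=0; pred: 19+0-5=14
Step 9: prey: 0+0-0=0; pred: 14+0-4=10
Max prey = 34 at step 1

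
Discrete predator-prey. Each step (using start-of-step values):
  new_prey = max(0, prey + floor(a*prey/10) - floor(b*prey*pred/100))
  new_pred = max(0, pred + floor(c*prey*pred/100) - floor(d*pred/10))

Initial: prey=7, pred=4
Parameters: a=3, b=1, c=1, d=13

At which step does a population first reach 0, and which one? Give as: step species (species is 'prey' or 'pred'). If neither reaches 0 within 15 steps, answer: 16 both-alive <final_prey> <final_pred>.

Answer: 1 pred

Derivation:
Step 1: prey: 7+2-0=9; pred: 4+0-5=0
First extinction: pred at step 1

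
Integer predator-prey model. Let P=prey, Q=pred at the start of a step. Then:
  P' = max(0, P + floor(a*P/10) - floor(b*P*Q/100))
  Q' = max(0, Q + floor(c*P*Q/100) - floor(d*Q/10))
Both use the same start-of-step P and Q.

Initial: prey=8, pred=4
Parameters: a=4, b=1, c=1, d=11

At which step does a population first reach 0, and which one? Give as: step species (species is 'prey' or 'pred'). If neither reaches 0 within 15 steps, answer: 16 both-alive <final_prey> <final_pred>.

Step 1: prey: 8+3-0=11; pred: 4+0-4=0
First extinction: pred at step 1

Answer: 1 pred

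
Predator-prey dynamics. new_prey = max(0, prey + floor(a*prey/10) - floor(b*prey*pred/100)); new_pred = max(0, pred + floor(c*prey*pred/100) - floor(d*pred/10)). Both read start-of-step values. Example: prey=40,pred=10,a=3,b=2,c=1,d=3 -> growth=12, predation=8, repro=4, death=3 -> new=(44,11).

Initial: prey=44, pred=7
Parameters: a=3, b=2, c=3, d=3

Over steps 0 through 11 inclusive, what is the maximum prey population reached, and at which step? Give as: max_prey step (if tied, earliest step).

Step 1: prey: 44+13-6=51; pred: 7+9-2=14
Step 2: prey: 51+15-14=52; pred: 14+21-4=31
Step 3: prey: 52+15-32=35; pred: 31+48-9=70
Step 4: prey: 35+10-49=0; pred: 70+73-21=122
Step 5: prey: 0+0-0=0; pred: 122+0-36=86
Step 6: prey: 0+0-0=0; pred: 86+0-25=61
Step 7: prey: 0+0-0=0; pred: 61+0-18=43
Step 8: prey: 0+0-0=0; pred: 43+0-12=31
Step 9: prey: 0+0-0=0; pred: 31+0-9=22
Step 10: prey: 0+0-0=0; pred: 22+0-6=16
Step 11: prey: 0+0-0=0; pred: 16+0-4=12
Max prey = 52 at step 2

Answer: 52 2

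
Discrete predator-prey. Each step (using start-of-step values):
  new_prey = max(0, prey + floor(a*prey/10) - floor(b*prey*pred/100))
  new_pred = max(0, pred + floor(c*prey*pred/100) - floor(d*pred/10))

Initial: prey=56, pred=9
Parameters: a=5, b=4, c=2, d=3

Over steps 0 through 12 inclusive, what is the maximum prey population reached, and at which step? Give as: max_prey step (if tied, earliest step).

Step 1: prey: 56+28-20=64; pred: 9+10-2=17
Step 2: prey: 64+32-43=53; pred: 17+21-5=33
Step 3: prey: 53+26-69=10; pred: 33+34-9=58
Step 4: prey: 10+5-23=0; pred: 58+11-17=52
Step 5: prey: 0+0-0=0; pred: 52+0-15=37
Step 6: prey: 0+0-0=0; pred: 37+0-11=26
Step 7: prey: 0+0-0=0; pred: 26+0-7=19
Step 8: prey: 0+0-0=0; pred: 19+0-5=14
Step 9: prey: 0+0-0=0; pred: 14+0-4=10
Step 10: prey: 0+0-0=0; pred: 10+0-3=7
Step 11: prey: 0+0-0=0; pred: 7+0-2=5
Step 12: prey: 0+0-0=0; pred: 5+0-1=4
Max prey = 64 at step 1

Answer: 64 1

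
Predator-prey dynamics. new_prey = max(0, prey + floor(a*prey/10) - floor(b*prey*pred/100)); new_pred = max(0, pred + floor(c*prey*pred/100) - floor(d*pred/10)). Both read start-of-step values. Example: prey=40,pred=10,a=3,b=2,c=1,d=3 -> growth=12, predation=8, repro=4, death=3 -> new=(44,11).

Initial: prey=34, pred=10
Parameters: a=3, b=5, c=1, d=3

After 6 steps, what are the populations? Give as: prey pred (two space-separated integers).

Answer: 17 6

Derivation:
Step 1: prey: 34+10-17=27; pred: 10+3-3=10
Step 2: prey: 27+8-13=22; pred: 10+2-3=9
Step 3: prey: 22+6-9=19; pred: 9+1-2=8
Step 4: prey: 19+5-7=17; pred: 8+1-2=7
Step 5: prey: 17+5-5=17; pred: 7+1-2=6
Step 6: prey: 17+5-5=17; pred: 6+1-1=6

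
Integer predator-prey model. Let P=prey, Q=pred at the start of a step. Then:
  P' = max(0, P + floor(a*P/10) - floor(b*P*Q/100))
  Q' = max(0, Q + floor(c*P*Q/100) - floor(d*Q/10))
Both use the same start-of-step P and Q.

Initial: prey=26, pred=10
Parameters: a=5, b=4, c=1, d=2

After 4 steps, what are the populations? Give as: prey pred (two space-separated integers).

Answer: 39 12

Derivation:
Step 1: prey: 26+13-10=29; pred: 10+2-2=10
Step 2: prey: 29+14-11=32; pred: 10+2-2=10
Step 3: prey: 32+16-12=36; pred: 10+3-2=11
Step 4: prey: 36+18-15=39; pred: 11+3-2=12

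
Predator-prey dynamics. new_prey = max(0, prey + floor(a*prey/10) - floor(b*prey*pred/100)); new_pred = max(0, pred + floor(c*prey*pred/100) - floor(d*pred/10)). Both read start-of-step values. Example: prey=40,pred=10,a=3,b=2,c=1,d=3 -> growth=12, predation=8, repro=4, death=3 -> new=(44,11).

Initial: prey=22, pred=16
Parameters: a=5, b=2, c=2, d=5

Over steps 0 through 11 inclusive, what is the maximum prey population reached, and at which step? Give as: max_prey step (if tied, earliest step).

Answer: 48 5

Derivation:
Step 1: prey: 22+11-7=26; pred: 16+7-8=15
Step 2: prey: 26+13-7=32; pred: 15+7-7=15
Step 3: prey: 32+16-9=39; pred: 15+9-7=17
Step 4: prey: 39+19-13=45; pred: 17+13-8=22
Step 5: prey: 45+22-19=48; pred: 22+19-11=30
Step 6: prey: 48+24-28=44; pred: 30+28-15=43
Step 7: prey: 44+22-37=29; pred: 43+37-21=59
Step 8: prey: 29+14-34=9; pred: 59+34-29=64
Step 9: prey: 9+4-11=2; pred: 64+11-32=43
Step 10: prey: 2+1-1=2; pred: 43+1-21=23
Step 11: prey: 2+1-0=3; pred: 23+0-11=12
Max prey = 48 at step 5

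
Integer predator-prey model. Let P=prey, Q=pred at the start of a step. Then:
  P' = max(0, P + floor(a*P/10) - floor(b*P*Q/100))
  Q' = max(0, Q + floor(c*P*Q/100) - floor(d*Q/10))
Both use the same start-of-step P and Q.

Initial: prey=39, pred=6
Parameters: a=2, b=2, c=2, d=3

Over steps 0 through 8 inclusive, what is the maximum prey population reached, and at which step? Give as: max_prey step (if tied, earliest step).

Step 1: prey: 39+7-4=42; pred: 6+4-1=9
Step 2: prey: 42+8-7=43; pred: 9+7-2=14
Step 3: prey: 43+8-12=39; pred: 14+12-4=22
Step 4: prey: 39+7-17=29; pred: 22+17-6=33
Step 5: prey: 29+5-19=15; pred: 33+19-9=43
Step 6: prey: 15+3-12=6; pred: 43+12-12=43
Step 7: prey: 6+1-5=2; pred: 43+5-12=36
Step 8: prey: 2+0-1=1; pred: 36+1-10=27
Max prey = 43 at step 2

Answer: 43 2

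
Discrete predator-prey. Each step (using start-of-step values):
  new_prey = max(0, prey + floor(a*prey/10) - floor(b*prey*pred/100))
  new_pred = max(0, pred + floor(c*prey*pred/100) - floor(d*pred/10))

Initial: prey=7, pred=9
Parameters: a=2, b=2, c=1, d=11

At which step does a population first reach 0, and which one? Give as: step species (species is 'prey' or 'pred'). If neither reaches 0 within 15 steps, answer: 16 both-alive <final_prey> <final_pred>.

Answer: 1 pred

Derivation:
Step 1: prey: 7+1-1=7; pred: 9+0-9=0
First extinction: pred at step 1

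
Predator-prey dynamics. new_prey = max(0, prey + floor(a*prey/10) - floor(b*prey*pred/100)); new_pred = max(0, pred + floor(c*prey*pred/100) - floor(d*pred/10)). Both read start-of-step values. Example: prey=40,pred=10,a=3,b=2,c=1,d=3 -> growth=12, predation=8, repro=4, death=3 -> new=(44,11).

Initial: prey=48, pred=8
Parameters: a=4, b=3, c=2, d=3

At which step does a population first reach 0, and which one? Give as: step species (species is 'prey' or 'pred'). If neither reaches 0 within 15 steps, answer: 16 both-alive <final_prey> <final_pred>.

Step 1: prey: 48+19-11=56; pred: 8+7-2=13
Step 2: prey: 56+22-21=57; pred: 13+14-3=24
Step 3: prey: 57+22-41=38; pred: 24+27-7=44
Step 4: prey: 38+15-50=3; pred: 44+33-13=64
Step 5: prey: 3+1-5=0; pred: 64+3-19=48
First extinction: prey at step 5

Answer: 5 prey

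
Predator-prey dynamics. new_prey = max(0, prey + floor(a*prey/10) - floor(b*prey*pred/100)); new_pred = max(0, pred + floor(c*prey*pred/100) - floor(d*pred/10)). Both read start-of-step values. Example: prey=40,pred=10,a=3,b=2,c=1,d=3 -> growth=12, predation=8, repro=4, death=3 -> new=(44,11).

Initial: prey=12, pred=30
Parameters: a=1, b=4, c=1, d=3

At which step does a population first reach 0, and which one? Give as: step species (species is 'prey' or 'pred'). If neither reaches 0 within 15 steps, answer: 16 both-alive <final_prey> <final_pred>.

Answer: 1 prey

Derivation:
Step 1: prey: 12+1-14=0; pred: 30+3-9=24
First extinction: prey at step 1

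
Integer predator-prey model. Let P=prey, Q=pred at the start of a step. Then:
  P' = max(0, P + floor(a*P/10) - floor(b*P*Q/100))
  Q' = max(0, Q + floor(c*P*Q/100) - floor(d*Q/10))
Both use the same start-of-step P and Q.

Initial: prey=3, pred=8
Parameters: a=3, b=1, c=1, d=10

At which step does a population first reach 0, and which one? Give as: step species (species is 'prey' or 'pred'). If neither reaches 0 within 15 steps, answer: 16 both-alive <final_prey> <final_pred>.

Answer: 1 pred

Derivation:
Step 1: prey: 3+0-0=3; pred: 8+0-8=0
First extinction: pred at step 1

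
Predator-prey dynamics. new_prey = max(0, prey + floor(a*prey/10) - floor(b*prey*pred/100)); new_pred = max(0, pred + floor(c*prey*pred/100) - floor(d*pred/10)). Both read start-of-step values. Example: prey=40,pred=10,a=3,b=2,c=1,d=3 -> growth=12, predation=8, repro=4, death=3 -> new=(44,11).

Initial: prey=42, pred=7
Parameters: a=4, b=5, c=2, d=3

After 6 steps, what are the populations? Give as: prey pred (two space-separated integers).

Step 1: prey: 42+16-14=44; pred: 7+5-2=10
Step 2: prey: 44+17-22=39; pred: 10+8-3=15
Step 3: prey: 39+15-29=25; pred: 15+11-4=22
Step 4: prey: 25+10-27=8; pred: 22+11-6=27
Step 5: prey: 8+3-10=1; pred: 27+4-8=23
Step 6: prey: 1+0-1=0; pred: 23+0-6=17

Answer: 0 17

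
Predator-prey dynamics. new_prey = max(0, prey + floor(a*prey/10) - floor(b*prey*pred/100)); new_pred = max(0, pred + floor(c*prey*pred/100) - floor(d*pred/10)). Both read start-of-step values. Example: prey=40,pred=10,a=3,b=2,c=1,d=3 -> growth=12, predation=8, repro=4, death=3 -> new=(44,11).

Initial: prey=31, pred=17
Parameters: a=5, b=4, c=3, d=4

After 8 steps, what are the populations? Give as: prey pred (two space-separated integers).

Answer: 0 3

Derivation:
Step 1: prey: 31+15-21=25; pred: 17+15-6=26
Step 2: prey: 25+12-26=11; pred: 26+19-10=35
Step 3: prey: 11+5-15=1; pred: 35+11-14=32
Step 4: prey: 1+0-1=0; pred: 32+0-12=20
Step 5: prey: 0+0-0=0; pred: 20+0-8=12
Step 6: prey: 0+0-0=0; pred: 12+0-4=8
Step 7: prey: 0+0-0=0; pred: 8+0-3=5
Step 8: prey: 0+0-0=0; pred: 5+0-2=3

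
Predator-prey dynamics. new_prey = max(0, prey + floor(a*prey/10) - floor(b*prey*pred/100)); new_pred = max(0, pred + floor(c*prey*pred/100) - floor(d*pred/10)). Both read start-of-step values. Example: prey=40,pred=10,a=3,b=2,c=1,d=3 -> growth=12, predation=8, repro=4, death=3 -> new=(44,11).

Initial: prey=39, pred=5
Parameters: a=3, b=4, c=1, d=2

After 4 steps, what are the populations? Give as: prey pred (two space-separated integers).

Answer: 51 9

Derivation:
Step 1: prey: 39+11-7=43; pred: 5+1-1=5
Step 2: prey: 43+12-8=47; pred: 5+2-1=6
Step 3: prey: 47+14-11=50; pred: 6+2-1=7
Step 4: prey: 50+15-14=51; pred: 7+3-1=9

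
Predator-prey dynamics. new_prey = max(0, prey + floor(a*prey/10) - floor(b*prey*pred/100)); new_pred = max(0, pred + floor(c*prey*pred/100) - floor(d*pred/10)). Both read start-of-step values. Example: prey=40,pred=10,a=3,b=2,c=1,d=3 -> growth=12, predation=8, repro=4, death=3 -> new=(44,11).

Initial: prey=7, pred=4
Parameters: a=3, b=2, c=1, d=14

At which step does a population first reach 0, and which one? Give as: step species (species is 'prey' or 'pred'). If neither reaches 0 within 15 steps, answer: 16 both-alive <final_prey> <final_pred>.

Answer: 1 pred

Derivation:
Step 1: prey: 7+2-0=9; pred: 4+0-5=0
First extinction: pred at step 1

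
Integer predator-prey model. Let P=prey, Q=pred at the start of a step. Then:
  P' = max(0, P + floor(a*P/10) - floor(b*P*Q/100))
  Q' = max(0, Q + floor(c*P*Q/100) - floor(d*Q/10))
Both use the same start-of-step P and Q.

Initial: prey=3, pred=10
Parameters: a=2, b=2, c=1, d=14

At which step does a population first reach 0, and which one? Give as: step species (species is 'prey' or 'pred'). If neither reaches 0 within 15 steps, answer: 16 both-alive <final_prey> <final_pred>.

Answer: 1 pred

Derivation:
Step 1: prey: 3+0-0=3; pred: 10+0-14=0
First extinction: pred at step 1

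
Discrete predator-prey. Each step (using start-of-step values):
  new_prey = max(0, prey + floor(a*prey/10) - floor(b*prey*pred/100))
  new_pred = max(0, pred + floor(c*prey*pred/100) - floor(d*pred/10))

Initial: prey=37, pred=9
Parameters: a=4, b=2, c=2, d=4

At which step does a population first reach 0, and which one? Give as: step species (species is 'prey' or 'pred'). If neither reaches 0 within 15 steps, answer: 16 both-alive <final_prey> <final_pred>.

Answer: 6 prey

Derivation:
Step 1: prey: 37+14-6=45; pred: 9+6-3=12
Step 2: prey: 45+18-10=53; pred: 12+10-4=18
Step 3: prey: 53+21-19=55; pred: 18+19-7=30
Step 4: prey: 55+22-33=44; pred: 30+33-12=51
Step 5: prey: 44+17-44=17; pred: 51+44-20=75
Step 6: prey: 17+6-25=0; pred: 75+25-30=70
First extinction: prey at step 6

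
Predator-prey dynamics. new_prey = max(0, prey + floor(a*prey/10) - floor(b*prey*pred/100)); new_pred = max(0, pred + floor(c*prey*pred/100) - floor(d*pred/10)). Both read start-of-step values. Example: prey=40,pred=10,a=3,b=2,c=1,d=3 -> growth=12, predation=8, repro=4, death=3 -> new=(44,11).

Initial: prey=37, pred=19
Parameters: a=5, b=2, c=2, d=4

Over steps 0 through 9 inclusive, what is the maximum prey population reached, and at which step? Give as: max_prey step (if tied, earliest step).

Answer: 41 1

Derivation:
Step 1: prey: 37+18-14=41; pred: 19+14-7=26
Step 2: prey: 41+20-21=40; pred: 26+21-10=37
Step 3: prey: 40+20-29=31; pred: 37+29-14=52
Step 4: prey: 31+15-32=14; pred: 52+32-20=64
Step 5: prey: 14+7-17=4; pred: 64+17-25=56
Step 6: prey: 4+2-4=2; pred: 56+4-22=38
Step 7: prey: 2+1-1=2; pred: 38+1-15=24
Step 8: prey: 2+1-0=3; pred: 24+0-9=15
Step 9: prey: 3+1-0=4; pred: 15+0-6=9
Max prey = 41 at step 1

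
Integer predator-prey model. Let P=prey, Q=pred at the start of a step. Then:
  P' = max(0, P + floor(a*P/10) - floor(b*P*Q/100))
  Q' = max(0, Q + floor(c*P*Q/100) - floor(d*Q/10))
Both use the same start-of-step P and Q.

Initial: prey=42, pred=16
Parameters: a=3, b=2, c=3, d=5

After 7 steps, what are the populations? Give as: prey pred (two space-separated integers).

Answer: 0 7

Derivation:
Step 1: prey: 42+12-13=41; pred: 16+20-8=28
Step 2: prey: 41+12-22=31; pred: 28+34-14=48
Step 3: prey: 31+9-29=11; pred: 48+44-24=68
Step 4: prey: 11+3-14=0; pred: 68+22-34=56
Step 5: prey: 0+0-0=0; pred: 56+0-28=28
Step 6: prey: 0+0-0=0; pred: 28+0-14=14
Step 7: prey: 0+0-0=0; pred: 14+0-7=7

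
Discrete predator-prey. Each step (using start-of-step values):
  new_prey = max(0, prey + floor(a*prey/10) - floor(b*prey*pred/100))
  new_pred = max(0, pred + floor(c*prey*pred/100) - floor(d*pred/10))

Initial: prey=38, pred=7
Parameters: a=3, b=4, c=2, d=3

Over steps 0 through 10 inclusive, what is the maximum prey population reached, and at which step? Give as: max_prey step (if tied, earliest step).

Step 1: prey: 38+11-10=39; pred: 7+5-2=10
Step 2: prey: 39+11-15=35; pred: 10+7-3=14
Step 3: prey: 35+10-19=26; pred: 14+9-4=19
Step 4: prey: 26+7-19=14; pred: 19+9-5=23
Step 5: prey: 14+4-12=6; pred: 23+6-6=23
Step 6: prey: 6+1-5=2; pred: 23+2-6=19
Step 7: prey: 2+0-1=1; pred: 19+0-5=14
Step 8: prey: 1+0-0=1; pred: 14+0-4=10
Step 9: prey: 1+0-0=1; pred: 10+0-3=7
Step 10: prey: 1+0-0=1; pred: 7+0-2=5
Max prey = 39 at step 1

Answer: 39 1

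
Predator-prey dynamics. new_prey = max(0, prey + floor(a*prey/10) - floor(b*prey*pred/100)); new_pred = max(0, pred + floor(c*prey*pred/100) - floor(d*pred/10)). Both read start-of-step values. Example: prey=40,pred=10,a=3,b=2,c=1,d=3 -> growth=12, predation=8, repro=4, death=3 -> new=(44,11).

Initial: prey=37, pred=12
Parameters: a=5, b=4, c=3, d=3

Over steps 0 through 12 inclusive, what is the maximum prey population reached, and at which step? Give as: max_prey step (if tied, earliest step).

Step 1: prey: 37+18-17=38; pred: 12+13-3=22
Step 2: prey: 38+19-33=24; pred: 22+25-6=41
Step 3: prey: 24+12-39=0; pred: 41+29-12=58
Step 4: prey: 0+0-0=0; pred: 58+0-17=41
Step 5: prey: 0+0-0=0; pred: 41+0-12=29
Step 6: prey: 0+0-0=0; pred: 29+0-8=21
Step 7: prey: 0+0-0=0; pred: 21+0-6=15
Step 8: prey: 0+0-0=0; pred: 15+0-4=11
Step 9: prey: 0+0-0=0; pred: 11+0-3=8
Step 10: prey: 0+0-0=0; pred: 8+0-2=6
Step 11: prey: 0+0-0=0; pred: 6+0-1=5
Step 12: prey: 0+0-0=0; pred: 5+0-1=4
Max prey = 38 at step 1

Answer: 38 1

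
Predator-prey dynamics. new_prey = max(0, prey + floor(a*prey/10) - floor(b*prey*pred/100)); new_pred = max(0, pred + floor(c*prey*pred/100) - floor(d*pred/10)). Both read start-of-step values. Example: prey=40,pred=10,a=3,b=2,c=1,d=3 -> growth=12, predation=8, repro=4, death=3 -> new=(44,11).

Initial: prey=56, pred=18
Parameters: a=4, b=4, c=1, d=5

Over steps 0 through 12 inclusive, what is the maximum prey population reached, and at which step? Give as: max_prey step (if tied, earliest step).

Step 1: prey: 56+22-40=38; pred: 18+10-9=19
Step 2: prey: 38+15-28=25; pred: 19+7-9=17
Step 3: prey: 25+10-17=18; pred: 17+4-8=13
Step 4: prey: 18+7-9=16; pred: 13+2-6=9
Step 5: prey: 16+6-5=17; pred: 9+1-4=6
Step 6: prey: 17+6-4=19; pred: 6+1-3=4
Step 7: prey: 19+7-3=23; pred: 4+0-2=2
Step 8: prey: 23+9-1=31; pred: 2+0-1=1
Step 9: prey: 31+12-1=42; pred: 1+0-0=1
Step 10: prey: 42+16-1=57; pred: 1+0-0=1
Step 11: prey: 57+22-2=77; pred: 1+0-0=1
Step 12: prey: 77+30-3=104; pred: 1+0-0=1
Max prey = 104 at step 12

Answer: 104 12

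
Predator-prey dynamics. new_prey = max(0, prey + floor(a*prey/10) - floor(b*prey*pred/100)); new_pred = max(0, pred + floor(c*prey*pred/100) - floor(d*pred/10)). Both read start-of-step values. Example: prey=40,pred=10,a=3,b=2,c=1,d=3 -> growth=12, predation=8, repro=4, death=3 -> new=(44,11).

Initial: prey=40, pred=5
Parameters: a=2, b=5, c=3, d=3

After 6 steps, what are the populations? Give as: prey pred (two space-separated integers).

Answer: 0 13

Derivation:
Step 1: prey: 40+8-10=38; pred: 5+6-1=10
Step 2: prey: 38+7-19=26; pred: 10+11-3=18
Step 3: prey: 26+5-23=8; pred: 18+14-5=27
Step 4: prey: 8+1-10=0; pred: 27+6-8=25
Step 5: prey: 0+0-0=0; pred: 25+0-7=18
Step 6: prey: 0+0-0=0; pred: 18+0-5=13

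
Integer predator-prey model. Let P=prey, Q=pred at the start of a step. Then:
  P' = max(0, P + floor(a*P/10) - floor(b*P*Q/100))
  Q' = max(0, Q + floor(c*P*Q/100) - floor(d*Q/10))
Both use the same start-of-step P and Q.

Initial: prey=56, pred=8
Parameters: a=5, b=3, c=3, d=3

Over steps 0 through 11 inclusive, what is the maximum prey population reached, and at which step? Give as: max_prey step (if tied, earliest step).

Answer: 71 1

Derivation:
Step 1: prey: 56+28-13=71; pred: 8+13-2=19
Step 2: prey: 71+35-40=66; pred: 19+40-5=54
Step 3: prey: 66+33-106=0; pred: 54+106-16=144
Step 4: prey: 0+0-0=0; pred: 144+0-43=101
Step 5: prey: 0+0-0=0; pred: 101+0-30=71
Step 6: prey: 0+0-0=0; pred: 71+0-21=50
Step 7: prey: 0+0-0=0; pred: 50+0-15=35
Step 8: prey: 0+0-0=0; pred: 35+0-10=25
Step 9: prey: 0+0-0=0; pred: 25+0-7=18
Step 10: prey: 0+0-0=0; pred: 18+0-5=13
Step 11: prey: 0+0-0=0; pred: 13+0-3=10
Max prey = 71 at step 1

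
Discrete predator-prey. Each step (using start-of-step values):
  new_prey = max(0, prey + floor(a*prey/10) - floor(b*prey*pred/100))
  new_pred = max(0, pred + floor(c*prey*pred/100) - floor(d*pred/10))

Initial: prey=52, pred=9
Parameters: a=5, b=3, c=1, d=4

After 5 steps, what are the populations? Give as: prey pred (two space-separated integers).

Answer: 66 37

Derivation:
Step 1: prey: 52+26-14=64; pred: 9+4-3=10
Step 2: prey: 64+32-19=77; pred: 10+6-4=12
Step 3: prey: 77+38-27=88; pred: 12+9-4=17
Step 4: prey: 88+44-44=88; pred: 17+14-6=25
Step 5: prey: 88+44-66=66; pred: 25+22-10=37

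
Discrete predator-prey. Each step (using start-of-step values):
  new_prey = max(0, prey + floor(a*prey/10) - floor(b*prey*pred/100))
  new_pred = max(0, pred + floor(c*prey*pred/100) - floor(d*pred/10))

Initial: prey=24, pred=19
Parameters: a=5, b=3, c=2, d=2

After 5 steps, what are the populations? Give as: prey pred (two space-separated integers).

Answer: 2 31

Derivation:
Step 1: prey: 24+12-13=23; pred: 19+9-3=25
Step 2: prey: 23+11-17=17; pred: 25+11-5=31
Step 3: prey: 17+8-15=10; pred: 31+10-6=35
Step 4: prey: 10+5-10=5; pred: 35+7-7=35
Step 5: prey: 5+2-5=2; pred: 35+3-7=31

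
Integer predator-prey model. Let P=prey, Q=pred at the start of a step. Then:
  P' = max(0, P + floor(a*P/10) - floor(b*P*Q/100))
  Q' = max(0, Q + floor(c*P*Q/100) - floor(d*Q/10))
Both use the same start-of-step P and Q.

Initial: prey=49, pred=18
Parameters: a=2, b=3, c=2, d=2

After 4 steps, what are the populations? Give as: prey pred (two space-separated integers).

Answer: 0 36

Derivation:
Step 1: prey: 49+9-26=32; pred: 18+17-3=32
Step 2: prey: 32+6-30=8; pred: 32+20-6=46
Step 3: prey: 8+1-11=0; pred: 46+7-9=44
Step 4: prey: 0+0-0=0; pred: 44+0-8=36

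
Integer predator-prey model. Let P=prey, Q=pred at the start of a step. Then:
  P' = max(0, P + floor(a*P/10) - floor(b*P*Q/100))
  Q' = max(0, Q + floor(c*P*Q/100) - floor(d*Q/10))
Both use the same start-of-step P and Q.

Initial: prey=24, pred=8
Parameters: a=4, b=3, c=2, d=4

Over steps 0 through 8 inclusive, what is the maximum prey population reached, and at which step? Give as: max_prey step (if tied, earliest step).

Answer: 41 4

Derivation:
Step 1: prey: 24+9-5=28; pred: 8+3-3=8
Step 2: prey: 28+11-6=33; pred: 8+4-3=9
Step 3: prey: 33+13-8=38; pred: 9+5-3=11
Step 4: prey: 38+15-12=41; pred: 11+8-4=15
Step 5: prey: 41+16-18=39; pred: 15+12-6=21
Step 6: prey: 39+15-24=30; pred: 21+16-8=29
Step 7: prey: 30+12-26=16; pred: 29+17-11=35
Step 8: prey: 16+6-16=6; pred: 35+11-14=32
Max prey = 41 at step 4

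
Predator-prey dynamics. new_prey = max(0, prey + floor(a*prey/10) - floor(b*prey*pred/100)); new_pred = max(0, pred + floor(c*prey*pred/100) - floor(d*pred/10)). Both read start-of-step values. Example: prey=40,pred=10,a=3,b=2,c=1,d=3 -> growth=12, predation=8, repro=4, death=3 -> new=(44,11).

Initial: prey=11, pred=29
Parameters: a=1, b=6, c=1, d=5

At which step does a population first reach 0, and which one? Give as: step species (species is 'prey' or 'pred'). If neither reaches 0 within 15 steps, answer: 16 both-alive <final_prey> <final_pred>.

Answer: 1 prey

Derivation:
Step 1: prey: 11+1-19=0; pred: 29+3-14=18
First extinction: prey at step 1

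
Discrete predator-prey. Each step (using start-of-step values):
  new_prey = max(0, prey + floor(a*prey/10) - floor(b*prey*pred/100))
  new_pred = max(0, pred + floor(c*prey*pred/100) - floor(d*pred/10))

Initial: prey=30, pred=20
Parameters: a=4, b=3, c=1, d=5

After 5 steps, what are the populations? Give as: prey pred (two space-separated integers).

Answer: 33 4

Derivation:
Step 1: prey: 30+12-18=24; pred: 20+6-10=16
Step 2: prey: 24+9-11=22; pred: 16+3-8=11
Step 3: prey: 22+8-7=23; pred: 11+2-5=8
Step 4: prey: 23+9-5=27; pred: 8+1-4=5
Step 5: prey: 27+10-4=33; pred: 5+1-2=4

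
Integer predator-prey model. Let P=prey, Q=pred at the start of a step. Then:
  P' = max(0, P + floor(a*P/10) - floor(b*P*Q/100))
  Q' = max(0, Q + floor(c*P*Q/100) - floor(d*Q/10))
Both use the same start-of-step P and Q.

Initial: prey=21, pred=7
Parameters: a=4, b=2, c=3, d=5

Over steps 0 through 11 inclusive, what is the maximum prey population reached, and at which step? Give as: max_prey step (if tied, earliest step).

Step 1: prey: 21+8-2=27; pred: 7+4-3=8
Step 2: prey: 27+10-4=33; pred: 8+6-4=10
Step 3: prey: 33+13-6=40; pred: 10+9-5=14
Step 4: prey: 40+16-11=45; pred: 14+16-7=23
Step 5: prey: 45+18-20=43; pred: 23+31-11=43
Step 6: prey: 43+17-36=24; pred: 43+55-21=77
Step 7: prey: 24+9-36=0; pred: 77+55-38=94
Step 8: prey: 0+0-0=0; pred: 94+0-47=47
Step 9: prey: 0+0-0=0; pred: 47+0-23=24
Step 10: prey: 0+0-0=0; pred: 24+0-12=12
Step 11: prey: 0+0-0=0; pred: 12+0-6=6
Max prey = 45 at step 4

Answer: 45 4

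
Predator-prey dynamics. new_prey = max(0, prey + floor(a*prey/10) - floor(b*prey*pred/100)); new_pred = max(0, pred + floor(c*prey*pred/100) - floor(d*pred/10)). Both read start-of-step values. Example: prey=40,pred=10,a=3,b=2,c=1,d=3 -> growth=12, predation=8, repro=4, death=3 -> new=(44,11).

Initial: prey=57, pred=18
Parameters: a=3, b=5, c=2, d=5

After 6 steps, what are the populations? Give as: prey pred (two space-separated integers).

Answer: 0 2

Derivation:
Step 1: prey: 57+17-51=23; pred: 18+20-9=29
Step 2: prey: 23+6-33=0; pred: 29+13-14=28
Step 3: prey: 0+0-0=0; pred: 28+0-14=14
Step 4: prey: 0+0-0=0; pred: 14+0-7=7
Step 5: prey: 0+0-0=0; pred: 7+0-3=4
Step 6: prey: 0+0-0=0; pred: 4+0-2=2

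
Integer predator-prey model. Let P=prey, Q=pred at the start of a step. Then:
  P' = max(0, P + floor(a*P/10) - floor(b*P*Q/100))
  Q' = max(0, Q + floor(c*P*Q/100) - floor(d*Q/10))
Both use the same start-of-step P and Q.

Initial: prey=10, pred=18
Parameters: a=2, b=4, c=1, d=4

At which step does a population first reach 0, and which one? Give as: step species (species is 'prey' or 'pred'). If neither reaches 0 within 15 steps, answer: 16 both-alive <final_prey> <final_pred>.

Step 1: prey: 10+2-7=5; pred: 18+1-7=12
Step 2: prey: 5+1-2=4; pred: 12+0-4=8
Step 3: prey: 4+0-1=3; pred: 8+0-3=5
Step 4: prey: 3+0-0=3; pred: 5+0-2=3
Step 5: prey: 3+0-0=3; pred: 3+0-1=2
Step 6: prey: 3+0-0=3; pred: 2+0-0=2
Steps 7-15: state stable at prey=3, pred=2 (no change)
No extinction within 15 steps

Answer: 16 both-alive 3 2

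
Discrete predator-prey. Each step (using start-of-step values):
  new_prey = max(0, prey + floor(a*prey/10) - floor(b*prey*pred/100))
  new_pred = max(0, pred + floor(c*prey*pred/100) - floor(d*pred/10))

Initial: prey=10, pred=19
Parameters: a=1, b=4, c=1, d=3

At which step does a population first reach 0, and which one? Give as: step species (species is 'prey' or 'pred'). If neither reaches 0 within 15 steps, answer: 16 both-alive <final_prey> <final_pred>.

Answer: 16 both-alive 2 3

Derivation:
Step 1: prey: 10+1-7=4; pred: 19+1-5=15
Step 2: prey: 4+0-2=2; pred: 15+0-4=11
Step 3: prey: 2+0-0=2; pred: 11+0-3=8
Step 4: prey: 2+0-0=2; pred: 8+0-2=6
Step 5: prey: 2+0-0=2; pred: 6+0-1=5
Step 6: prey: 2+0-0=2; pred: 5+0-1=4
Step 7: prey: 2+0-0=2; pred: 4+0-1=3
Step 8: prey: 2+0-0=2; pred: 3+0-0=3
Steps 9-15: state stable at prey=2, pred=3 (no change)
No extinction within 15 steps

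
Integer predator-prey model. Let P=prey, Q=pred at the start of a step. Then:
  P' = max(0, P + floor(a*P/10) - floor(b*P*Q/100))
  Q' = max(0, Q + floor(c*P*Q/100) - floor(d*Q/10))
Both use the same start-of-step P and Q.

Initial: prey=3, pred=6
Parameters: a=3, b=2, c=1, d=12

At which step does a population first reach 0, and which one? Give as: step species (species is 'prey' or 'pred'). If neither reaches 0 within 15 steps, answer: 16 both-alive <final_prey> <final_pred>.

Answer: 1 pred

Derivation:
Step 1: prey: 3+0-0=3; pred: 6+0-7=0
First extinction: pred at step 1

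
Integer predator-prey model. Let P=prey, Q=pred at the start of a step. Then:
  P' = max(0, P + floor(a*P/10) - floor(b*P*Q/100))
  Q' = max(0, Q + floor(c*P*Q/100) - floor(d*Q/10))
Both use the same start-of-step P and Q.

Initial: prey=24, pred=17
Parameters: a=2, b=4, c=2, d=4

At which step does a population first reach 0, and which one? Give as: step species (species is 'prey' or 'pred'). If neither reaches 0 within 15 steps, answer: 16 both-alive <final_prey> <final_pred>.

Step 1: prey: 24+4-16=12; pred: 17+8-6=19
Step 2: prey: 12+2-9=5; pred: 19+4-7=16
Step 3: prey: 5+1-3=3; pred: 16+1-6=11
Step 4: prey: 3+0-1=2; pred: 11+0-4=7
Step 5: prey: 2+0-0=2; pred: 7+0-2=5
Step 6: prey: 2+0-0=2; pred: 5+0-2=3
Step 7: prey: 2+0-0=2; pred: 3+0-1=2
Step 8: prey: 2+0-0=2; pred: 2+0-0=2
Steps 9-15: state stable at prey=2, pred=2 (no change)
No extinction within 15 steps

Answer: 16 both-alive 2 2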